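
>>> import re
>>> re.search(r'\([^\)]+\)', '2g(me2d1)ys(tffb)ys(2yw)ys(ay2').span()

(2, 9)

Unlike `match`, `search` isn't anchored — it looks for the pattern anywhere in the string.
The match spans [2:9] → '(me2d1)'.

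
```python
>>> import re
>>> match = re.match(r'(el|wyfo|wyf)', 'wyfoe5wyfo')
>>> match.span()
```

Branches in `(...|...)` are attempted left-to-right; the first branch that allows the whole pattern to succeed is taken.
With `match`, the pattern is implicitly anchored at the beginning.
The match spans [0:4] → 'wyfo'.
Captured: group 1 = 'wyfo'.

(0, 4)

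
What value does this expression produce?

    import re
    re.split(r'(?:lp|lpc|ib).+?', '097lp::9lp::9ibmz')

['097', ':9', ':9', 'z']

`split` removes every match and returns the 4 fragments in between.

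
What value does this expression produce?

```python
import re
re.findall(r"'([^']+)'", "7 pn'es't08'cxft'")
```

With a single group, `findall` returns only what that group captured — 2 items.

['es', 'cxft']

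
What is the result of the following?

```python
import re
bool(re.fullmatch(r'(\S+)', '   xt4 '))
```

False

This matches one or more of a non-whitespace character (captured).
`re.fullmatch` is like wrapping the pattern in `^…$` (in single-line mode).
Here the string isn't matched end-to-end, so the call returns None, and `bool(None)` is False.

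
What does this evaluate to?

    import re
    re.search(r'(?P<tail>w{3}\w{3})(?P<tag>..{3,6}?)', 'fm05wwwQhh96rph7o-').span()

This matches exactly 3 of the literal 'w', then exactly 3 of a word character (captured as 'tail'); then any character, then 3 to 6 of any character (lazy) (captured as 'tag').
Lazy quantifiers expand one character at a time until the remainder of the pattern can match.
`re.search` tries every starting position until one works.
The match spans [4:14] → 'wwwQhh96rp'.
Captured: group 1 = 'wwwQhh', group 2 = '96rp'.

(4, 14)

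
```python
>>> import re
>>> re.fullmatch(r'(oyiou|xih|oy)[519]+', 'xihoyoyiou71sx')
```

`re.fullmatch` requires the pattern to consume the entire string.
Here there's no way to consume every character, so the call returns None.

None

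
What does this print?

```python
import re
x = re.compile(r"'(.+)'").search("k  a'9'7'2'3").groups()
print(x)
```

`re.search` scans for the first position where the pattern succeeds.
The match spans [4:11] → "'9'7'2'".
Captured: group 1 = "9'7'2".

("9'7'2",)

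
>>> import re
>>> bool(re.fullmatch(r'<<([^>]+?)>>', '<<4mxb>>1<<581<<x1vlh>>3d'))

False

For `fullmatch`, every character of the input must be accounted for by the pattern.
Here there's no way to consume every character, so the call returns None, and `bool(None)` is False.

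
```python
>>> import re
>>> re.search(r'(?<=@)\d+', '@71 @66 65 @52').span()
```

(1, 3)

The lookaround is zero-width — it requires the adjacent text to match without consuming it, so the asserted text isn't part of the match.
The match spans [1:3] → '71'.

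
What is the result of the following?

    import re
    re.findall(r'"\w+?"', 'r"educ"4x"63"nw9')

['"educ"', '"63"']

With no groups in the pattern, `findall` gives back each whole match — 2 here.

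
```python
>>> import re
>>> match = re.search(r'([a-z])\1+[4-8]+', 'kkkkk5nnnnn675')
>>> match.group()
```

After group 1 captures some text, `\1` only succeeds where that same text appears again.
`search` walks the string left to right and returns the first match it finds.
The match spans [0:6] → 'kkkkk5'.
Captured: group 1 = 'k'.

'kkkkk5'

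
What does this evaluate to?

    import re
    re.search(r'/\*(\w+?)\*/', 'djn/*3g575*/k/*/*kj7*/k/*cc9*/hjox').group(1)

'3g575'

`re.search` tries every starting position until one works.
The match spans [3:12] → '/*3g575*/'.
Captured: group 1 = '3g575'.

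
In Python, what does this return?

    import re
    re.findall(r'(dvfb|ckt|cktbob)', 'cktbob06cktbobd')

Alternation isn't longest-match — the leftmost alternative that fits at this position is chosen.
With a single group, `findall` returns only what that group captured — 2 items.

['ckt', 'ckt']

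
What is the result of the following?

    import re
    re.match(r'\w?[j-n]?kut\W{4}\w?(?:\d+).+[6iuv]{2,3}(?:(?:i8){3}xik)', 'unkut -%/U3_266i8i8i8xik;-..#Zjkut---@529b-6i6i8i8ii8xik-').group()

`match` is anchored at position 0; if the pattern doesn't fit there, it returns None.
The match spans [0:24] → 'unkut -%/U3_266i8i8i8xik'.

'unkut -%/U3_266i8i8i8xik'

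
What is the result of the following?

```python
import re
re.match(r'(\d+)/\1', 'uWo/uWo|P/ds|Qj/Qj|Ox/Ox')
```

None

`re.match` won't scan ahead — the pattern has to work from the very first character.
Here position 0 doesn't satisfy it, so the call returns None.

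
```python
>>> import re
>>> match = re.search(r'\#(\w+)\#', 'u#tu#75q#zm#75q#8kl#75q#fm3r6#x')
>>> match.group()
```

Unlike `match`, `search` isn't anchored — it looks for the pattern anywhere in the string.
The match spans [1:5] → '#tu#'.
Captured: group 1 = 'tu'.

'#tu#'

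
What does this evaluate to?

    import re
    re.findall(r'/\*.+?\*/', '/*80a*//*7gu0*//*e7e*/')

['/*80a*/', '/*7gu0*/', '/*e7e*/']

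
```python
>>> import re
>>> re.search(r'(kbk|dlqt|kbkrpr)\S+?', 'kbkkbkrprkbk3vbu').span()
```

(0, 4)

The match spans [0:4] → 'kbkk'.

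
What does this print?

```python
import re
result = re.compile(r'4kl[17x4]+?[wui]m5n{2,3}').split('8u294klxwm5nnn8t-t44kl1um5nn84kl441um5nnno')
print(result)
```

['8u29', '8t-t4', '8', 'o']

Pattern: the literal '4kl', then one or more of one of [17x4] (lazy), then one of [wui]; then the literal 'm5', then 2 to 3 of a literal 'n'.
Matches to split on: at [4:14] → '4klxwm5nnn'; at [19:28] → '4kl1um5nn'; at [29:41] → '4kl441um5nnn'.
Each match becomes a cut point; 4 segments remain.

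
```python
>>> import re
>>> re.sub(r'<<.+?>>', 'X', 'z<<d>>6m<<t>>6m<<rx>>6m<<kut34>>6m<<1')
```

With the lazy modifier that quantifier settles for the fewest repetitions that let the rest of the pattern succeed (the atoms after it are unaffected and can still be greedy).
Each match is replaced by 'X'.

'zX6mX6mX6mX6m<<1'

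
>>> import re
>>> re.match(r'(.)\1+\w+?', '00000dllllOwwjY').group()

`match` is anchored at position 0; if the pattern doesn't fit there, it returns None.
The match spans [0:6] → '00000d'.

'00000d'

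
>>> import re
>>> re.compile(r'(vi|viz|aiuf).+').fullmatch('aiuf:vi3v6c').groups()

('aiuf',)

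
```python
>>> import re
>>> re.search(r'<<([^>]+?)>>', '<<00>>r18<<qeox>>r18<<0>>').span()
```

(0, 6)

The match spans [0:6] → '<<00>>'.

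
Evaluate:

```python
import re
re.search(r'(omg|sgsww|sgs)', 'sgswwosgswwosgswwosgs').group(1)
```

The match spans [0:5] → 'sgsww'.
Captured: group 1 = 'sgsww'.

'sgsww'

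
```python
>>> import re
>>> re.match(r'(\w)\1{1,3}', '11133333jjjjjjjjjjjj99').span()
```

`\1` is not a pattern — it's the concrete string captured by group 1, re-applied verbatim.
`re.match` won't scan ahead — the pattern has to work from the very first character.
The match spans [0:3] → '111'.
Captured: group 1 = '1'.

(0, 3)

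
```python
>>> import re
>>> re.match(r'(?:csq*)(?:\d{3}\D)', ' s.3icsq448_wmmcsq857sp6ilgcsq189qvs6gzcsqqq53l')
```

This matches the literal 'cs', then zero or more of the literal 'q' (non-capturing group); then exactly 3 of a digit, then a non-digit (non-capturing group).
With `match`, the pattern is implicitly anchored at the beginning.
Here the string doesn't start with a match, so the call returns None.

None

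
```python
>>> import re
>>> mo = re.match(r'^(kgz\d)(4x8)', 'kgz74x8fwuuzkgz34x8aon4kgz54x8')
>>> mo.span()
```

(0, 7)

`re.match` won't scan ahead — the pattern has to work from the very first character.
The match spans [0:7] → 'kgz74x8'.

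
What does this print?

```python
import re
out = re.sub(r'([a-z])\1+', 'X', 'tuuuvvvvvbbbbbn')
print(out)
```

tXXXn

The backreference `\1` re-matches whatever the first group consumed, character for character.
Matches: at [1:4] → 'uuu'; at [4:9] → 'vvvvv'; at [9:14] → 'bbbbb'.
Every occurrence is swapped for 'X'.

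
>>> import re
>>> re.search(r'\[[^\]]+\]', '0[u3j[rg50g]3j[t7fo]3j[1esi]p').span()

(1, 12)

The match spans [1:12] → '[u3j[rg50g]'.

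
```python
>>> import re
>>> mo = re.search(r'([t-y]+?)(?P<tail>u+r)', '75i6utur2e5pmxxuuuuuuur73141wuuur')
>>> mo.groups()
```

('ut', 'ur')

Pattern: one or more of a character in [t-y] (lazy) (captured); then one or more of a literal 'u', then the literal 'r' (captured as 'tail').
`re.search` scans for the first position where the pattern succeeds.
The match spans [4:8] → 'utur'.
Captured: group 1 = 'ut', group 2 = 'ur'.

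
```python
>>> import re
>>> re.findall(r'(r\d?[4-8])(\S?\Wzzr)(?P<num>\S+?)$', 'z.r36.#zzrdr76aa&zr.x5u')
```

The pattern matches a literal 'r', then optionally a digit, then a character in [4-8] (captured); then optionally a non-whitespace character, then a non-word character, then the literal 'zzr' (captured); then one or more of a non-whitespace character (lazy) (captured as 'num'); then anchored at the end.
With 3 capturing groups, `findall` returns a 3-tuple per match.

[('r36', '.#zzr', 'dr76aa&zr.x5u')]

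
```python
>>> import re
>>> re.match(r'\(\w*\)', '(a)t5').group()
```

`re.match` won't scan ahead — the pattern has to work from the very first character.
The match spans [0:3] → '(a)'.

'(a)'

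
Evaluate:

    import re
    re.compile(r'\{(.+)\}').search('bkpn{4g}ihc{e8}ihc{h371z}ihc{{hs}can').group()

'{4g}ihc{e8}ihc{h371z}ihc{{hs}'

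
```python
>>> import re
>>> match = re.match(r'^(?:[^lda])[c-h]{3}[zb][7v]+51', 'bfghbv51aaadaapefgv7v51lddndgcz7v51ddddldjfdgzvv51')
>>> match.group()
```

'bfghbv51'

This matches anchored at the start of the string; then any character except [lda] (non-capturing group); then exactly 3 of a character in [c-h], then one of [zb]; then one or more of one of [7v], then the literal '51'.
With `match`, the pattern is implicitly anchored at the beginning.
The match spans [0:8] → 'bfghbv51'.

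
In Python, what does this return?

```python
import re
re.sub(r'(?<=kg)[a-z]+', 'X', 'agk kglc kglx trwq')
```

'agk kgX kgX trwq'

The `(?=…)`/`(?<=…)` assertion just peeks at neighbouring text; it doesn't advance the match position.
Matches: at [6:8] → 'lc'; at [11:13] → 'lx'.
Every occurrence is swapped for 'X'.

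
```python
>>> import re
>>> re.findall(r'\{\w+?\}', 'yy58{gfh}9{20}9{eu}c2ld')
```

['{gfh}', '{20}', '{eu}']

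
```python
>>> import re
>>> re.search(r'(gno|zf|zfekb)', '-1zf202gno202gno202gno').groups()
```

The match spans [2:4] → 'zf'.
Captured: group 1 = 'zf'.

('zf',)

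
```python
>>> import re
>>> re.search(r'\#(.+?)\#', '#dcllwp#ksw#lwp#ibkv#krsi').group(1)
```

Lazy quantifiers expand one character at a time until the remainder of the pattern can match.
`re.search` tries every starting position until one works.
The match spans [0:8] → '#dcllwp#'.
Captured: group 1 = 'dcllwp'.

'dcllwp'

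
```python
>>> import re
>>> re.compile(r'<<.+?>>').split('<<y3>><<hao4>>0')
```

['', '', '0']

`split` removes every match and returns the 3 fragments in between.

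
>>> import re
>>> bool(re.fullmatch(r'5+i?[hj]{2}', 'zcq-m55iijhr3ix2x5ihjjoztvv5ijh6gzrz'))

False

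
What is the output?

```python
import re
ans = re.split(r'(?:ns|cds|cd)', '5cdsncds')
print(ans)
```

['5', 'n', '']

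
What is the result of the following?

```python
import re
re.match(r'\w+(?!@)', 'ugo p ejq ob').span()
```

`(?!…)`/`(?<!…)` only lets a position through if the neighbouring text does NOT match; no characters are consumed.
`re.match` won't scan ahead — the pattern has to work from the very first character.
The match spans [0:3] → 'ugo'.

(0, 3)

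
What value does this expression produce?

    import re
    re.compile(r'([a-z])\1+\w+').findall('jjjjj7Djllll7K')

['j']

After group 1 captures some text, `\1` only succeeds where that same text appears again.
Because there's exactly one group, `findall` drops the full match and keeps group 1 from the one hit.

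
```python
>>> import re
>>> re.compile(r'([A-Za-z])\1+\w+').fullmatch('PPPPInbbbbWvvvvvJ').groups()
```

('P',)

`\1` is not a pattern — it's the concrete string captured by group 1, re-applied verbatim.
`re.fullmatch` is like wrapping the pattern in `^…$` (in single-line mode).
The match spans [0:17] → 'PPPPInbbbbWvvvvvJ'.
Captured: group 1 = 'P'.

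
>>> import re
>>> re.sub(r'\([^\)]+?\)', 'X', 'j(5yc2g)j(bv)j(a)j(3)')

`sub` substitutes 'X' at each match site.

'jXjXjXjX'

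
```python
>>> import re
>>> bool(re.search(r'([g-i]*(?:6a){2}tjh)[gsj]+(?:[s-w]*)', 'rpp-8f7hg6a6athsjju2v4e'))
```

False

Here the pattern never matches, so the call returns None, and `bool(None)` is False.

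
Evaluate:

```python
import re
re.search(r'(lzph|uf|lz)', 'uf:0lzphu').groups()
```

Unlike `match`, `search` isn't anchored — it looks for the pattern anywhere in the string.
The match spans [0:2] → 'uf'.
Captured: group 1 = 'uf'.

('uf',)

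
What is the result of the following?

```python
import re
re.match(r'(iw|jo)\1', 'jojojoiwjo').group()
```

After group 1 captures some text, `\1` only succeeds where that same text appears again.
`re.match` only tries the pattern at the start of the string.
The match spans [0:4] → 'jojo'.
Captured: group 1 = 'jo'.

'jojo'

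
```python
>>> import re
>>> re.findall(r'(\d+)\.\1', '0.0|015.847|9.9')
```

`\1` has to match the exact text group 1 already captured.
Because there's exactly one group, `findall` drops the full match and keeps group 1 from each hit.

['0', '9']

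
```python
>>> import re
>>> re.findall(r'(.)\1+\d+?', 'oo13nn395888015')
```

['o', 'n', '8']

The backreference `\1` re-matches whatever the first group consumed, character for character.
Matches: at [0:3] match 'oo1', group 1 = 'o'; at [4:7] match 'nn3', group 1 = 'n'; at [9:13] match '8880', group 1 = '8'.
With a single group, `findall` returns only what that group captured — 3 items.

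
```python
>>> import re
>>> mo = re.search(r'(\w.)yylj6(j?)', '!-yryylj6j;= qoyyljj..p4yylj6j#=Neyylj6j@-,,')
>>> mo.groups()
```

('yr', 'j')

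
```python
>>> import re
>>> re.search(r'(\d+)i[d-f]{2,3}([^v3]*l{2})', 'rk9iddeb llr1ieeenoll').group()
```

'9iddeb llr1ieeenoll'

Pattern: one or more of a digit (captured); then the literal 'i', then 2 to 3 of a character in [d-f]; then zero or more of any character except [v3], then exactly 2 of the literal 'l' (captured).
`re.search` scans for the first position where the pattern succeeds.
The match spans [2:21] → '9iddeb llr1ieeenoll'.
Captured: group 1 = '9', group 2 = 'b llr1ieeenoll'.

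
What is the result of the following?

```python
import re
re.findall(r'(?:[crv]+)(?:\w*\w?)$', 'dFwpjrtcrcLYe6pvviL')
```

['rtcrcLYe6pvviL']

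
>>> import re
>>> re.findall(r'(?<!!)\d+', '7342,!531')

`(?!…)`/`(?<!…)` only lets a position through if the neighbouring text does NOT match; no characters are consumed.
Walking the string: at [0:4] → '7342'; at [7:9] → '31'.
No capturing groups, so `findall` returns the 2 full match strings.

['7342', '31']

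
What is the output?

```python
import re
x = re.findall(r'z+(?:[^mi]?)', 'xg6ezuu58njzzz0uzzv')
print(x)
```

The pattern matches one or more of a literal 'z'; then optionally any character except [mi] (non-capturing group).
Scanning left to right: at [4:6] → 'zu'; at [11:15] → 'zzz0'; at [16:19] → 'zzv'.
No capturing groups, so `findall` returns the 3 full match strings.

['zu', 'zzz0', 'zzv']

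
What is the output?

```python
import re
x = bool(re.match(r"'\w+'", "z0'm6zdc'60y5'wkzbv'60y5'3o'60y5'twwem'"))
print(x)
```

`re.match` only tries the pattern at the start of the string.
Here position 0 doesn't satisfy it, so the call returns None, and `bool(None)` is False.

False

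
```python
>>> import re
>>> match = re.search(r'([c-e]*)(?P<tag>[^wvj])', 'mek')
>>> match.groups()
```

('', 'm')

The pattern matches zero or more of a character in [c-e] (captured); then any character except [wvj] (captured as 'tag').
`re.search` tries every starting position until one works.
The match spans [0:1] → 'm'.
Captured: group 1 = '', group 2 = 'm'.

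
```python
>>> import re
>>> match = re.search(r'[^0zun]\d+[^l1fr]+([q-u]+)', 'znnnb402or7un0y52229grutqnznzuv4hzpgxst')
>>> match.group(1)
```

'r'

The pattern matches any character except [0zun], then one or more of a digit, then one or more of any character except [l1fr]; then one or more of a character in [q-u] (captured).
`re.search` scans for the first position where the pattern succeeds.
The match spans [4:10] → 'b402or'.
Captured: group 1 = 'r'.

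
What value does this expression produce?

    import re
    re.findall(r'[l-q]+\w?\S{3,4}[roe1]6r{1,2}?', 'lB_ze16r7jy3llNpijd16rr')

['lB_ze16r', 'llNpijd16r']

Pattern: one or more of a character in [l-q], then optionally a word character, then 3 to 4 of a non-whitespace character; then one of [roe1], then the literal '6', then 1 to 2 of a literal 'r' (lazy).
Because the quantifier is non-greedy, it stops expanding at the earliest point where the rest of the pattern can succeed.
Matches: at [0:8] → 'lB_ze16r'; at [12:22] → 'llNpijd16r'.
Since nothing is captured, `findall` lists the 2 matched substrings directly.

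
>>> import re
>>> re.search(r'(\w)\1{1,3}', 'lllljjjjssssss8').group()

'llll'

The backreference `\1` re-matches whatever the first group consumed, character for character.
`re.search` scans for the first position where the pattern succeeds.
The match spans [0:4] → 'llll'.
Captured: group 1 = 'l'.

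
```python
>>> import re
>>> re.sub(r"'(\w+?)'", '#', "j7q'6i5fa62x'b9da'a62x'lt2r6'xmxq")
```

Every occurrence is swapped for '#'.

"j7q#b9da#lt2r6'xmxq"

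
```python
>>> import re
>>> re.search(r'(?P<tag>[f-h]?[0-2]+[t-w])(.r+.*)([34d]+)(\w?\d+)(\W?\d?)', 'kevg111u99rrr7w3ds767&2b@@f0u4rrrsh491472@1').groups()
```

The match spans [26:43] → 'f0u4rrrsh491472@1'.
Captured: group 1 = 'f0u', group 2 = '4rrrsh491', group 3 = '4', group 4 = '72', group 5 = '@1'.

('f0u', '4rrrsh491', '4', '72', '@1')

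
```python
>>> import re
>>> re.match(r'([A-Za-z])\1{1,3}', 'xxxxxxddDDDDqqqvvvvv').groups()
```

After group 1 captures some text, `\1` only succeeds where that same text appears again.
`re.match` only tries the pattern at the start of the string.
The match spans [0:4] → 'xxxx'.
Captured: group 1 = 'x'.

('x',)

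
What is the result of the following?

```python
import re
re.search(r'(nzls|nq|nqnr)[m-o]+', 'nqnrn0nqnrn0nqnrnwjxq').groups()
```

('nq',)

Alternation tries branches left to right and keeps the first one that lets the overall match succeed at that position.
`search` walks the string left to right and returns the first match it finds.
The match spans [0:3] → 'nqn'.
Captured: group 1 = 'nq'.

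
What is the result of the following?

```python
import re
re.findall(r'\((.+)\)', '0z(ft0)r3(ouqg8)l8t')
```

['ft0)r3(ouqg8']

Matches: at [2:16] match '(ft0)r3(ouqg8)', group 1 = 'ft0)r3(ouqg8'.
With a single group, `findall` returns only what that group captured — 1 item.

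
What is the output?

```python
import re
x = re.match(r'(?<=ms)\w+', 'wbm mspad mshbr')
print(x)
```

`re.match` won't scan ahead — the pattern has to work from the very first character.
Here the string doesn't start with a match, so the call returns None.

None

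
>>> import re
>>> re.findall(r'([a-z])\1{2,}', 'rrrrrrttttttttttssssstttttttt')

['r', 't', 's', 't']

After group 1 captures some text, `\1` only succeeds where that same text appears again.
Walking the string: at [0:6] match 'rrrrrr', group 1 = 'r'; at [6:16] match 'tttttttttt', group 1 = 't'; at [16:21] match 'sssss', group 1 = 's'; at [21:29] match 'tttttttt', group 1 = 't'.
Because there's exactly one group, `findall` drops the full match and keeps group 1 from each hit.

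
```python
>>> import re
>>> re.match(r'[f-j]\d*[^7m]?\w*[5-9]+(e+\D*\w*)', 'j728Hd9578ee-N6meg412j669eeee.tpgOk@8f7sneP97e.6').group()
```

'j728Hd9578ee-N6meg412j669eeee'

This matches a character in [f-j], then zero or more of a digit; then optionally any character except [7m], then zero or more of a word character, then one or more of a character in [5-9]; then one or more of a literal 'e', then zero or more of a non-digit, then zero or more of a word character (captured).
`match` is anchored at position 0; if the pattern doesn't fit there, it returns None.
The match spans [0:29] → 'j728Hd9578ee-N6meg412j669eeee'.
Captured: group 1 = 'ee-N6meg412j669eeee'.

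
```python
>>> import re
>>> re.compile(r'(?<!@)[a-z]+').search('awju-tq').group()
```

A negative assertion filters positions out without eating any characters.
Unlike `match`, `search` isn't anchored — it looks for the pattern anywhere in the string.
The match spans [0:4] → 'awju'.

'awju'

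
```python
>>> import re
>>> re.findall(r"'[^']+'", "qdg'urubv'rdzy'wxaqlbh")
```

With no groups in the pattern, `findall` gives back each whole match — 1 here.

["'urubv'"]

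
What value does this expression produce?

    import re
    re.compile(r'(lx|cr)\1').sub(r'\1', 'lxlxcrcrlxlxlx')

'lxcrlxlx'

After group 1 captures some text, `\1` only succeeds where that same text appears again.
The replacement refers to a captured group, so each match is rewritten using its own captured text.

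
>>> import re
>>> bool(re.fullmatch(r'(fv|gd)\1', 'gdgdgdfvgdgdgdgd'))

`fullmatch` succeeds only if the pattern covers the string from start to end.
Here the pattern can't cover the whole string, so the call returns None, and `bool(None)` is False.

False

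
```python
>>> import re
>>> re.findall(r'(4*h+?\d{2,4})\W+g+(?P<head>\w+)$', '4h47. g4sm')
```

[('4h47', '4sm')]

Pattern: zero or more of a literal '4', then one or more of the literal 'h' (lazy), then 2 to 4 of a digit (captured); then one or more of a non-word character, then one or more of a literal 'g'; then one or more of a word character (captured as 'head'); then anchored at the end.
Multiple groups make `findall` return tuples — one 2-tuple for the one match.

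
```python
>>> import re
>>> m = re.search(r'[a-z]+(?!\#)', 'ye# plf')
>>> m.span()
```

(0, 1)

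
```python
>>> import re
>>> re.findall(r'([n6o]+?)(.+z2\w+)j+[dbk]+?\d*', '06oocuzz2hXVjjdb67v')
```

Pattern: one or more of one of [n6o] (lazy) (captured); then one or more of any character, then the literal 'z2', then one or more of a word character (captured); then one or more of a literal 'j', then one or more of one of [dbk] (lazy), then zero or more of a digit.
Lazy quantifiers expand one character at a time until the remainder of the pattern can match.
Walking the string: at [1:15] match '6oocuzz2hXVjjd', groups = ('6', 'oocuzz2hXVj').
`findall` packs the 2 group values into a tuple for every match.

[('6', 'oocuzz2hXVj')]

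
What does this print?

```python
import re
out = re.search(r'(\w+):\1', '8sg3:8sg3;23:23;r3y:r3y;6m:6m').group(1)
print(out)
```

8sg3

After group 1 captures some text, `\1` only succeeds where that same text appears again.
`search` walks the string left to right and returns the first match it finds.
The match spans [0:9] → '8sg3:8sg3'.
Captured: group 1 = '8sg3'.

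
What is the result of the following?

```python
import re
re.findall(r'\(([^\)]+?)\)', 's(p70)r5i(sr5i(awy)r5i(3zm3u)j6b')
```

['p70', 'sr5i(awy', '3zm3u']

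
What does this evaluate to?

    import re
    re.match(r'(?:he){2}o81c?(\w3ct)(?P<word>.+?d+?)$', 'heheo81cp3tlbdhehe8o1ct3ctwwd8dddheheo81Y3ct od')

None

The pattern matches the literal 'he' repeated 2 times, then the literal 'o81', then optionally the literal 'c'; then a word character, then the literal '3ct' (captured); then one or more of any character (lazy), then one or more of a literal 'd' (lazy) (captured as 'word'); then anchored at the end.
`re.match` won't scan ahead — the pattern has to work from the very first character.
Here the pattern fails at index 0, so the call returns None.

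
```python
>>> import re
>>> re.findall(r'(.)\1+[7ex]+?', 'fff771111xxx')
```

`\1` has to match the exact text group 1 already captured.
Matches: at [0:4] match 'fff7', group 1 = 'f'; at [5:10] match '1111x', group 1 = '1'.
Because there's exactly one group, `findall` drops the full match and keeps group 1 from each hit.

['f', '1']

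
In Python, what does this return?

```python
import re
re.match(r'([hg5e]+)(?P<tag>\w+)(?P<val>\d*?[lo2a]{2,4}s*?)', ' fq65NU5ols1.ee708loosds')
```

None

`re.match` won't scan ahead — the pattern has to work from the very first character.
Here position 0 doesn't satisfy it, so the call returns None.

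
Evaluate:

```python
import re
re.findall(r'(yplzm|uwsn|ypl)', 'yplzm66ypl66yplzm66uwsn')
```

`|` is ordered: at each position the engine commits to the first alternative that works.
`findall` collects group 1 from each match (4 total).

['yplzm', 'ypl', 'yplzm', 'uwsn']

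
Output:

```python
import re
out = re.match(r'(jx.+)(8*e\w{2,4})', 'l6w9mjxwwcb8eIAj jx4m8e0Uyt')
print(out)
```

None

The pattern matches the literal 'jx', then one or more of any character (captured); then zero or more of a literal '8', then a literal 'e', then 2 to 4 of a word character (captured).
`match` is anchored at position 0; if the pattern doesn't fit there, it returns None.
Here position 0 doesn't satisfy it, so the call returns None.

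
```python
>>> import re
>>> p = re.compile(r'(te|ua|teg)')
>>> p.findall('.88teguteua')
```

['te', 'te', 'ua']

`|` is ordered: at each position the engine commits to the first alternative that works.
Scanning left to right: at [3:5] match 'te', group 1 = 'te'; at [7:9] match 'te', group 1 = 'te'; at [9:11] match 'ua', group 1 = 'ua'.
`findall` collects group 1 from each match (3 total).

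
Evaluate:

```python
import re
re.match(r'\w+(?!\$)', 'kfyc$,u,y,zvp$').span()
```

(0, 3)

With `match`, the pattern is implicitly anchored at the beginning.
The match spans [0:3] → 'kfy'.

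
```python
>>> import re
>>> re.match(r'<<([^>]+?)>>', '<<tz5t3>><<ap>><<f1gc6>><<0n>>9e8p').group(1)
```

'tz5t3'

With `match`, the pattern is implicitly anchored at the beginning.
The match spans [0:9] → '<<tz5t3>>'.
Captured: group 1 = 'tz5t3'.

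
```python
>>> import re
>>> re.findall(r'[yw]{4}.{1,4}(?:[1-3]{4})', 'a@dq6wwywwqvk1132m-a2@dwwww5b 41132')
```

The pattern matches exactly 4 of one of [yw], then 1 to 4 of any character; then exactly 4 of a character in [1-3] (non-capturing group).
With no groups in the pattern, `findall` gives back each whole match — 2 here.

['wwywwqvk1132', 'wwww5b 41132']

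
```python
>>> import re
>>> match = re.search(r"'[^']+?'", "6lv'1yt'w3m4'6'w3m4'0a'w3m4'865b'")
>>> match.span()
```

`search` walks the string left to right and returns the first match it finds.
The match spans [3:8] → "'1yt'".

(3, 8)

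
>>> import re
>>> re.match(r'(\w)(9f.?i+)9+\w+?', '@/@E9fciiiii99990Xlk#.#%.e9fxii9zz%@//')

This matches a word character (captured); then the literal '9f', then optionally any character, then one or more of a literal 'i' (captured); then one or more of the literal '9', then one or more of a word character (lazy).
`re.match` only tries the pattern at the start of the string.
Here the string doesn't start with a match, so the call returns None.

None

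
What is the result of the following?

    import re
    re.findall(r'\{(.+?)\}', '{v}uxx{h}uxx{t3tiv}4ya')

Lazy quantifiers expand one character at a time until the remainder of the pattern can match.
Walking the string: at [0:3] match '{v}', group 1 = 'v'; at [6:9] match '{h}', group 1 = 'h'; at [12:19] match '{t3tiv}', group 1 = 't3tiv'.
`findall` collects group 1 from each match (3 total).

['v', 'h', 't3tiv']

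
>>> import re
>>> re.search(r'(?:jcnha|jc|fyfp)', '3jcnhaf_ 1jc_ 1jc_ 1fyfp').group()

The regex engine tests alternatives in the order written; an earlier branch that matches wins even if a later one would match more.
`re.search` tries every starting position until one works.
The match spans [1:6] → 'jcnha'.

'jcnha'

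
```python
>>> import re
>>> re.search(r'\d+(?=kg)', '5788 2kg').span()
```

(5, 6)

Lookahead/lookbehind check context without consuming it, so the matched span excludes the asserted characters.
`re.search` scans for the first position where the pattern succeeds.
The match spans [5:6] → '2'.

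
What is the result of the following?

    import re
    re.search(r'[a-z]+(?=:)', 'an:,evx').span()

The positive lookaround only admits positions where the adjacent text matches; those characters stay outside the span.
The match spans [0:2] → 'an'.

(0, 2)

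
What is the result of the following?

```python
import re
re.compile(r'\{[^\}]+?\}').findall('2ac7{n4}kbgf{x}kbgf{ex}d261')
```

With no groups in the pattern, `findall` gives back each whole match — 3 here.

['{n4}', '{x}', '{ex}']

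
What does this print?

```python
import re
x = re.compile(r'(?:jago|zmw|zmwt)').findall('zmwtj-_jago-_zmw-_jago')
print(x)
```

Alternation tries branches left to right and keeps the first one that lets the overall match succeed at that position.
Matches: at [0:3] → 'zmw'; at [7:11] → 'jago'; at [13:16] → 'zmw'; at [18:22] → 'jago'.
`findall` yields the raw match text (4 of them) because the pattern has no groups.

['zmw', 'jago', 'zmw', 'jago']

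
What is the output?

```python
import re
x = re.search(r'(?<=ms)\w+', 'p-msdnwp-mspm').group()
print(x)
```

Lookahead/lookbehind check context without consuming it, so the matched span excludes the asserted characters.
`search` walks the string left to right and returns the first match it finds.
The match spans [4:8] → 'dnwp'.

dnwp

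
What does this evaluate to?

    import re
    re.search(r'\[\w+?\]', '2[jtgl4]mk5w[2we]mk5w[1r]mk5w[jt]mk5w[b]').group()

'[jtgl4]'

The match spans [1:8] → '[jtgl4]'.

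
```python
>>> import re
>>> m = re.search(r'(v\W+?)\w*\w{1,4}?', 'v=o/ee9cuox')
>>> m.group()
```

'v=o'

The match spans [0:3] → 'v=o'.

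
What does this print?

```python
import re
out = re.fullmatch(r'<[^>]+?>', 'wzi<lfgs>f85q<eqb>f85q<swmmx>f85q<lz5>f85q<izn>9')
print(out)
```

None

For `fullmatch`, every character of the input must be accounted for by the pattern.
Here the pattern can't cover the whole string, so the call returns None.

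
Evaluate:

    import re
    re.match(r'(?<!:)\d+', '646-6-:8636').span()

Because the assertion is negative and zero-width, positions next to the forbidden text are skipped.
`re.match` only tries the pattern at the start of the string.
The match spans [0:3] → '646'.

(0, 3)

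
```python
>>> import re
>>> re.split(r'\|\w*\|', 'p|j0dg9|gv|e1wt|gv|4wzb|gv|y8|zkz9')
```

['p', 'gv', 'gv', 'gv', 'zkz9']

Matches to split on: at [1:8] → '|j0dg9|'; at [10:16] → '|e1wt|'; at [18:24] → '|4wzb|'; at [26:30] → '|y8|'.
The string is cut at each match, leaving 5 pieces.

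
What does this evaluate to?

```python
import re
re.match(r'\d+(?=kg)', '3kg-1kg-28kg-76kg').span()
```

(0, 1)

The positive lookaround only admits positions where the adjacent text matches; those characters stay outside the span.
`re.match` won't scan ahead — the pattern has to work from the very first character.
The match spans [0:1] → '3'.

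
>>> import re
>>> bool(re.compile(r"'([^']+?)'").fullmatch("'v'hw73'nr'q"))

False

`fullmatch` succeeds only if the pattern covers the string from start to end.
Here the string isn't matched end-to-end, so the call returns None, and `bool(None)` is False.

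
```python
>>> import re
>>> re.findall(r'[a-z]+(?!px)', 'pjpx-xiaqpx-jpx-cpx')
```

A negative assertion filters positions out without eating any characters.
Scanning left to right: at [0:4] → 'pjpx'; at [5:11] → 'xiaqpx'; at [12:15] → 'jpx'; at [16:19] → 'cpx'.
Since nothing is captured, `findall` lists the 4 matched substrings directly.

['pjpx', 'xiaqpx', 'jpx', 'cpx']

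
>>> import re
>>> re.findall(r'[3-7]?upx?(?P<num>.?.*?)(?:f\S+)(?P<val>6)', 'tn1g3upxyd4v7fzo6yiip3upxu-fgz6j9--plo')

Pattern: optionally a character in [3-7], then the literal 'up', then optionally the literal 'x'; then optionally any character, then zero or more of any character (lazy) (captured as 'num'); then a literal 'f', then one or more of a non-whitespace character (non-capturing group); then a literal '6' (captured as 'val').
Lazy quantifiers expand one character at a time until the remainder of the pattern can match.
Matches: at [4:31] match '3upxyd4v7fzo6yiip3upxu-fgz6', groups = ('yd4v7', '6').
With 2 capturing groups, `findall` returns a 2-tuple per match.

[('yd4v7', '6')]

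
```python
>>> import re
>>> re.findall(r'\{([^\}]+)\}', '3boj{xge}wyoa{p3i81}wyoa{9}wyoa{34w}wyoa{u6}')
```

['xge', 'p3i81', '9', '34w', 'u6']

Matches: at [4:9] match '{xge}', group 1 = 'xge'; at [13:20] match '{p3i81}', group 1 = 'p3i81'; at [24:27] match '{9}', group 1 = '9'; at [31:36] match '{34w}', group 1 = '34w'; at [40:44] match '{u6}', group 1 = 'u6'.
Because there's exactly one group, `findall` drops the full match and keeps group 1 from each hit.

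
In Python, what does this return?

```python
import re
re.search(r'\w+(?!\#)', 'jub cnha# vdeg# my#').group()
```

'jub'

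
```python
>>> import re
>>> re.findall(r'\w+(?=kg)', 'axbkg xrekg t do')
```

The lookaround is zero-width — it requires the adjacent text to match without consuming it, so the asserted text isn't part of the match.
Scanning left to right: at [0:3] → 'axb'; at [6:9] → 'xre'.
`findall` yields the raw match text (2 of them) because the pattern has no groups.

['axb', 'xre']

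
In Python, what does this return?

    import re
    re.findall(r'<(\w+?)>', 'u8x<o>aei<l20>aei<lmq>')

['o', 'l20', 'lmq']

`findall` collects group 1 from each match (3 total).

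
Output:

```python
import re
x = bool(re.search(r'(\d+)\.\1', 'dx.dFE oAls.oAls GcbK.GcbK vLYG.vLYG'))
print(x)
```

A backreference is literal: `\1` must see the identical characters the first group matched.
Here no position works, so the call returns None, and `bool(None)` is False.

False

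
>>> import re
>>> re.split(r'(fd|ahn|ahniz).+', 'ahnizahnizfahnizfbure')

Branches in `(...|...)` are attempted left-to-right; the first branch that allows the whole pattern to succeed is taken.
Because the pattern has a capturing group, `split` also inserts each captured text between the pieces.

['', 'ahn', '']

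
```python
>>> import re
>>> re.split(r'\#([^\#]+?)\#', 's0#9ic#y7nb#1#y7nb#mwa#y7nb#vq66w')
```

['s0', '9ic', 'y7nb', '1', 'y7nb', 'mwa', 'y7nb#vq66w']

`re.split` interleaves the captured-group text with the surrounding fragments.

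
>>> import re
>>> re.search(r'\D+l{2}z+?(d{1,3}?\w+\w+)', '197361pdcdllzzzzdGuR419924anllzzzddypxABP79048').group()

'pdcdllzzzzdGuR419924anllzzzddypxABP79048'

Pattern: one or more of a non-digit, then exactly 2 of a literal 'l', then one or more of a literal 'z' (lazy); then 1 to 3 of a literal 'd' (lazy), then one or more of a word character, then one or more of a word character (captured).
Unlike `match`, `search` isn't anchored — it looks for the pattern anywhere in the string.
The match spans [6:46] → 'pdcdllzzzzdGuR419924anllzzzddypxABP79048'.
Captured: group 1 = 'dGuR419924anllzzzddypxABP79048'.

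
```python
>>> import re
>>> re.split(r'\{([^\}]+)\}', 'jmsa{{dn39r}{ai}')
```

['jmsa', '{dn39r', '', 'ai', '']

`re.split` interleaves the captured-group text with the surrounding fragments.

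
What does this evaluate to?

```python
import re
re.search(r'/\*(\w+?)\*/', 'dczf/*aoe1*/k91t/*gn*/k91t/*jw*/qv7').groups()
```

('aoe1',)

`re.search` scans for the first position where the pattern succeeds.
The match spans [4:12] → '/*aoe1*/'.
Captured: group 1 = 'aoe1'.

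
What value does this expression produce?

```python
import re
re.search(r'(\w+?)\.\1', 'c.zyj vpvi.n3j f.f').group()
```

'f.f'

`\1` is not a pattern — it's the concrete string captured by group 1, re-applied verbatim.
`search` walks the string left to right and returns the first match it finds.
The match spans [15:18] → 'f.f'.
Captured: group 1 = 'f'.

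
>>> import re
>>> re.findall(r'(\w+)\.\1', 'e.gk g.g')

['g']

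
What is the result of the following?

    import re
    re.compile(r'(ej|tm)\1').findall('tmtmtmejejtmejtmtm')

The backreference `\1` re-matches whatever the first group consumed, character for character.
`findall` collects group 1 from each match (3 total).

['tm', 'ej', 'tm']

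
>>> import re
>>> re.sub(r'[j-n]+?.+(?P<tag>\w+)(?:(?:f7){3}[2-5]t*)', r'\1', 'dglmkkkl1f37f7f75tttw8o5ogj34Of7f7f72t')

`\1` in the replacement pulls in group 1's text for each match.

'dgO'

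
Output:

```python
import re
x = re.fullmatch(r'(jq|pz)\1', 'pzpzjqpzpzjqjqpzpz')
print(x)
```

None

After group 1 captures some text, `\1` only succeeds where that same text appears again.
`re.fullmatch` requires the pattern to consume the entire string.
Here there's no way to consume every character, so the call returns None.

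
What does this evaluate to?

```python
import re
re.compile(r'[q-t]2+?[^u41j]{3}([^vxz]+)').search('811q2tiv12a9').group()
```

Pattern: a character in [q-t]; then one or more of the literal '2' (lazy), then exactly 3 of any character except [u41j]; then one or more of any character except [vxz] (captured).
The match spans [3:12] → 'q2tiv12a9'.

'q2tiv12a9'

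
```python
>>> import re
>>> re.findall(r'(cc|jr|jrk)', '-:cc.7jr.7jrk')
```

Alternation tries branches left to right and keeps the first one that lets the overall match succeed at that position.
With a single group, `findall` returns only what that group captured — 3 items.

['cc', 'jr', 'jr']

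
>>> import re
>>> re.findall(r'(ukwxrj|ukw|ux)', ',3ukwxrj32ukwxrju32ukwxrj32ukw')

['ukwxrj', 'ukwxrj', 'ukwxrj', 'ukw']

The regex engine tests alternatives in the order written; an earlier branch that matches wins even if a later one would match more.
Walking the string: at [2:8] match 'ukwxrj', group 1 = 'ukwxrj'; at [10:16] match 'ukwxrj', group 1 = 'ukwxrj'; at [19:25] match 'ukwxrj', group 1 = 'ukwxrj'; at [27:30] match 'ukw', group 1 = 'ukw'.
With a single group, `findall` returns only what that group captured — 4 items.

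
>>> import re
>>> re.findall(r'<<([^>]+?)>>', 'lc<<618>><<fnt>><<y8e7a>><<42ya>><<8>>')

['618', 'fnt', 'y8e7a', '42ya', '8']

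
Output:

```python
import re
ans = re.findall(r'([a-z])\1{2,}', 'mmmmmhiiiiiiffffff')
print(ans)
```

['m', 'i', 'f']

The backreference `\1` re-matches whatever the first group consumed, character for character.
Because there's exactly one group, `findall` drops the full match and keeps group 1 from each hit.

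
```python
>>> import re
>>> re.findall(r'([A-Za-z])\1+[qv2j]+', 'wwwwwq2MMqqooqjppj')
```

A backreference is literal: `\1` must see the identical characters the first group matched.
Walking the string: at [0:7] match 'wwwwwq2', group 1 = 'w'; at [7:11] match 'MMqq', group 1 = 'M'; at [11:15] match 'ooqj', group 1 = 'o'; at [15:18] match 'ppj', group 1 = 'p'.
`findall` collects group 1 from each match (4 total).

['w', 'M', 'o', 'p']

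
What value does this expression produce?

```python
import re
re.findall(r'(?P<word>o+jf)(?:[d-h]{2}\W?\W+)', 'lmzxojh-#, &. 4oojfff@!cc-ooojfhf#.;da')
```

['oojf', 'ooojf']

`findall` collects group 1 from each match (2 total).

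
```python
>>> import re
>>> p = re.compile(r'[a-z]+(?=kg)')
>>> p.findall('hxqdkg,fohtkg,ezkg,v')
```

Lookahead/lookbehind check context without consuming it, so the matched span excludes the asserted characters.
With no groups in the pattern, `findall` gives back each whole match — 3 here.

['hxqd', 'foht', 'ez']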